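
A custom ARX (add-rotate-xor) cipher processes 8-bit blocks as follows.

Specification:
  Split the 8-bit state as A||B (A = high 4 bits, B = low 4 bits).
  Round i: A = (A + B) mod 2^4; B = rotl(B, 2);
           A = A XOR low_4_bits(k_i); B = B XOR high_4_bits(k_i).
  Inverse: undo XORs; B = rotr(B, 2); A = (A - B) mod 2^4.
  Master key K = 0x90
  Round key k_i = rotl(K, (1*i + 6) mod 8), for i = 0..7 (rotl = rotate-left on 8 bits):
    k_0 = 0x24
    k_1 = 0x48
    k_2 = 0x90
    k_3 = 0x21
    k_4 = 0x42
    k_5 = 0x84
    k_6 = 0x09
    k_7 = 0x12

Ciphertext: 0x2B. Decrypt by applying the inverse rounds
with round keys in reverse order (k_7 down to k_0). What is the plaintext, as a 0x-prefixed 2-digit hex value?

0x3B

s_0 = ciphertext = 0x2B
s_1 = InvRound(s_0, k_7) = 0x6A
s_2 = InvRound(s_1, k_6) = 0x5A
s_3 = InvRound(s_2, k_5) = 0x98
s_4 = InvRound(s_3, k_4) = 0x83
s_5 = InvRound(s_4, k_3) = 0x54
s_6 = InvRound(s_5, k_2) = 0xE7
s_7 = InvRound(s_6, k_1) = 0xAC
s_8 = InvRound(s_7, k_0) = 0x3B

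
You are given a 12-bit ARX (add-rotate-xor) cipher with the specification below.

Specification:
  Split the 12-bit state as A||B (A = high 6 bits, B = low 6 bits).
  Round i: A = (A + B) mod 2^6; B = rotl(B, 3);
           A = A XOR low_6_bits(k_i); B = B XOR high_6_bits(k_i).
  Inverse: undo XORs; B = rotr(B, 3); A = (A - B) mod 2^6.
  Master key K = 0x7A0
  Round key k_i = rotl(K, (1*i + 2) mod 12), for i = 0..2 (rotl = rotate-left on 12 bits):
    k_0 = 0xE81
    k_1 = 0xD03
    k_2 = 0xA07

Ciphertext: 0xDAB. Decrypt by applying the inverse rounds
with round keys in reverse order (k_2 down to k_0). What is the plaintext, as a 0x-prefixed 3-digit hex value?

0xE7B

s_0 = ciphertext = 0xDAB
s_1 = InvRound(s_0, k_2) = 0x658
s_2 = InvRound(s_1, k_1) = 0xD65
s_3 = InvRound(s_2, k_0) = 0xE7B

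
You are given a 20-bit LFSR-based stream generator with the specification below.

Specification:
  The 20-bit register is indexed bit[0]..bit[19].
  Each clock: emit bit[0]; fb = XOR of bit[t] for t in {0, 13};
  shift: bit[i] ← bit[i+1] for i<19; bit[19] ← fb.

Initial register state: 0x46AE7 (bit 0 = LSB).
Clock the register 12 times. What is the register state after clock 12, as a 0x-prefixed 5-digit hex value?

reg_0 = 0x46AE7
clock 1: out=1, reg = 0x23573
clock 2: out=1, reg = 0x11AB9
clock 3: out=1, reg = 0x88D5C
clock 4: out=0, reg = 0x446AE
clock 5: out=0, reg = 0x22357
clock 6: out=1, reg = 0x111AB
clock 7: out=1, reg = 0x888D5
clock 8: out=1, reg = 0xC446A
clock 9: out=0, reg = 0x62235
clock 10: out=1, reg = 0x3111A
clock 11: out=0, reg = 0x1888D
clock 12: out=1, reg = 0x8C446

0x8C446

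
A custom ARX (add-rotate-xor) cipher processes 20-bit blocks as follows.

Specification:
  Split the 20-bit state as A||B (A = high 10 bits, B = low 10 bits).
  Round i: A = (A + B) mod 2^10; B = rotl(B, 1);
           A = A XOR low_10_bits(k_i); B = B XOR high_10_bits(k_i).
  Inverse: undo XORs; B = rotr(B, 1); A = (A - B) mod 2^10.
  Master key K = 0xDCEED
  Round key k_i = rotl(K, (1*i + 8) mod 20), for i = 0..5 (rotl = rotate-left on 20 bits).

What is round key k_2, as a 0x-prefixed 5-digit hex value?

0xBB773

K = 0xDCEED
k_0 = rotl(K, (1*0+8) mod 20) = rotl(K, 8) = 0xEEDDC
k_1 = rotl(K, (1*1+8) mod 20) = rotl(K, 9) = 0xDDBB9
k_2 = rotl(K, (1*2+8) mod 20) = rotl(K, 10) = 0xBB773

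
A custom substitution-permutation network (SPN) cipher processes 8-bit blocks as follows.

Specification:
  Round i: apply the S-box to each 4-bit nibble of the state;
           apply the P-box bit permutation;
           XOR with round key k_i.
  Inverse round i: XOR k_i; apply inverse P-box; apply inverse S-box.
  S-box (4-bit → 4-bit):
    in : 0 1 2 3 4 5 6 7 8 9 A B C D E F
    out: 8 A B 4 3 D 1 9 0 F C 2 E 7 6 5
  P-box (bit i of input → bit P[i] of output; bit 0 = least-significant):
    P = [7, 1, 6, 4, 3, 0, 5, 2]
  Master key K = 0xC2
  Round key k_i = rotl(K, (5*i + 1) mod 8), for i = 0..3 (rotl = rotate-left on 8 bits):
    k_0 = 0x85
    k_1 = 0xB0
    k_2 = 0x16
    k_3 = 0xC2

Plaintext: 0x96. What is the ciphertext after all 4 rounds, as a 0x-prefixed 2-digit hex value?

0x3B

s_0 = plaintext = 0x96
s_1 = Round(s_0, k_0) = 0x28
s_2 = Round(s_1, k_1) = 0xBD
s_3 = Round(s_2, k_2) = 0xD5
s_4 = Round(s_3, k_3) = 0x3B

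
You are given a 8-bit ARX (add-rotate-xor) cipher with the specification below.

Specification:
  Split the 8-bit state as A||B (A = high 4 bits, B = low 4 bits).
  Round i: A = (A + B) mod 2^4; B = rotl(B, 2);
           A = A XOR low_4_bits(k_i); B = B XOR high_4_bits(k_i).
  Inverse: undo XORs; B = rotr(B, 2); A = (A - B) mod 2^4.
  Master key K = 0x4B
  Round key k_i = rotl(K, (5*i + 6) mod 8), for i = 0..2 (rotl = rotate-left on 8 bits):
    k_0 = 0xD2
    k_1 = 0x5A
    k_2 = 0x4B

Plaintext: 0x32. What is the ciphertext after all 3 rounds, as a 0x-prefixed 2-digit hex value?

s_0 = plaintext = 0x32
s_1 = Round(s_0, k_0) = 0x75
s_2 = Round(s_1, k_1) = 0x60
s_3 = Round(s_2, k_2) = 0xD4

0xD4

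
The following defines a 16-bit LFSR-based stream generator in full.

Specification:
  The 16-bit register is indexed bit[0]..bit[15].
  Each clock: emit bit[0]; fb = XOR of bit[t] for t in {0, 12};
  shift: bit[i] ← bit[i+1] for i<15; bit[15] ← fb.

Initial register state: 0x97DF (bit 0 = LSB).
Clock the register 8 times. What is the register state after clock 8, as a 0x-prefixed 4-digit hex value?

0xB697

reg_0 = 0x97DF
clock 1: out=1, reg = 0x4BEF
clock 2: out=1, reg = 0xA5F7
clock 3: out=1, reg = 0xD2FB
clock 4: out=1, reg = 0x697D
clock 5: out=1, reg = 0xB4BE
clock 6: out=0, reg = 0xDA5F
clock 7: out=1, reg = 0x6D2F
clock 8: out=1, reg = 0xB697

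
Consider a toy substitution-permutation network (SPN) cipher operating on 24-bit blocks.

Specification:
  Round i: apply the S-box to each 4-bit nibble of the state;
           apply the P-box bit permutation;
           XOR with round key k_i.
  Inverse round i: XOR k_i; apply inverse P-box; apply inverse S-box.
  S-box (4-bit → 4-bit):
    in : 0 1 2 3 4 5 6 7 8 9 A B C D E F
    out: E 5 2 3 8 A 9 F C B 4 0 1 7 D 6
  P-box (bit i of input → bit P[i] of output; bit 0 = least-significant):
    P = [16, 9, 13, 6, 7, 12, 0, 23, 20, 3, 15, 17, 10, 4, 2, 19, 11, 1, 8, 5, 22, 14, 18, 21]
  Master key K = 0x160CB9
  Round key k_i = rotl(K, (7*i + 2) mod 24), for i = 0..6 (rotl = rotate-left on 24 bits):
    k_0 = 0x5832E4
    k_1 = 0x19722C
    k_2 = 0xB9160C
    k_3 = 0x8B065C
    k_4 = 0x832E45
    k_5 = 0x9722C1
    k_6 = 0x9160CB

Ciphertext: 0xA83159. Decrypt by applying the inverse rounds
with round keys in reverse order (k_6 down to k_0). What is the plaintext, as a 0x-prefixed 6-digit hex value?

0x111A1C

s_0 = ciphertext = 0xA83159
s_1 = InvRound(s_0, k_6) = 0x5F5C3C
s_2 = InvRound(s_1, k_5) = 0x367270
s_3 = InvRound(s_2, k_4) = 0x06DC0C
s_4 = InvRound(s_3, k_3) = 0xFC5A59
s_5 = InvRound(s_4, k_2) = 0xDCDBA6
s_6 = InvRound(s_5, k_1) = 0x1DBF61
s_7 = InvRound(s_6, k_0) = 0x111A1C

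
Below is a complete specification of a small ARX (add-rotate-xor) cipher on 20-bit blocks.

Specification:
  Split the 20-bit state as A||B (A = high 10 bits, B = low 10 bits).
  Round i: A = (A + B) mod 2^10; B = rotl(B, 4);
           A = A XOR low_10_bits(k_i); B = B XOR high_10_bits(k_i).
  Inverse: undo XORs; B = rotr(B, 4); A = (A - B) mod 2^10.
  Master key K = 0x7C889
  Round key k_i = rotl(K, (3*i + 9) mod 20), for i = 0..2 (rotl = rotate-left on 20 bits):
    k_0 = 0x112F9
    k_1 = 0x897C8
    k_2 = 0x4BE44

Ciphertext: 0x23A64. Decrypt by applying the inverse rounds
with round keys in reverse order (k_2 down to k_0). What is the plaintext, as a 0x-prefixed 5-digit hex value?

0xBA240

s_0 = ciphertext = 0x23A64
s_1 = InvRound(s_0, k_2) = 0xF5AF4
s_2 = InvRound(s_1, k_1) = 0xF444D
s_3 = InvRound(s_2, k_0) = 0xBA240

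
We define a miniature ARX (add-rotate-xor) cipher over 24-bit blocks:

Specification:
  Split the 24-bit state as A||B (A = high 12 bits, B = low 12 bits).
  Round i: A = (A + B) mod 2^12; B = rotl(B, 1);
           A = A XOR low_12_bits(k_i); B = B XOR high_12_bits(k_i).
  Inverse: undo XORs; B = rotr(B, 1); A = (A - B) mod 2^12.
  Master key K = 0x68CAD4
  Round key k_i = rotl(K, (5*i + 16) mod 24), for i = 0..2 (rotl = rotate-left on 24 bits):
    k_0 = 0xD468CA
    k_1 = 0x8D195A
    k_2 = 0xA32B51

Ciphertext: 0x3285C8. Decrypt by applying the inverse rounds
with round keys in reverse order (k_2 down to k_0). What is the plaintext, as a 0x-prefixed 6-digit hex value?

0x3F2568

s_0 = ciphertext = 0x3285C8
s_1 = InvRound(s_0, k_2) = 0x07C7FD
s_2 = InvRound(s_1, k_1) = 0x190796
s_3 = InvRound(s_2, k_0) = 0x3F2568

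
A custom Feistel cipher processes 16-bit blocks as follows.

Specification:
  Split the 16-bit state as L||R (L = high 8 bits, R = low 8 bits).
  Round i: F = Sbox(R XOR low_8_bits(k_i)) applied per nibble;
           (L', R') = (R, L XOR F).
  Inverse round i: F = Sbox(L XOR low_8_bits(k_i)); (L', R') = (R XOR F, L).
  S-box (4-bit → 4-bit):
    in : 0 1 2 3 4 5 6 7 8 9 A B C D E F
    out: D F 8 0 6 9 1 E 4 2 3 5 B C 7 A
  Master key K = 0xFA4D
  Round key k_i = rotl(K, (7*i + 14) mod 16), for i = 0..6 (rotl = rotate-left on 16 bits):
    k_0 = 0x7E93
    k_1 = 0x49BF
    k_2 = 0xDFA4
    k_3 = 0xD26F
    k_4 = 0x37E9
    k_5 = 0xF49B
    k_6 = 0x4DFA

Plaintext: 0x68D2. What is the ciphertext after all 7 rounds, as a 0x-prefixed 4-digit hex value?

s_0 = plaintext = 0x68D2
s_1 = Round(s_0, k_0) = 0xD207
s_2 = Round(s_1, k_1) = 0x0786
s_3 = Round(s_2, k_2) = 0x868F
s_4 = Round(s_3, k_3) = 0x8FFB
s_5 = Round(s_4, k_4) = 0xFB77
s_6 = Round(s_5, k_5) = 0x7780
s_7 = Round(s_6, k_6) = 0x8094

0x8094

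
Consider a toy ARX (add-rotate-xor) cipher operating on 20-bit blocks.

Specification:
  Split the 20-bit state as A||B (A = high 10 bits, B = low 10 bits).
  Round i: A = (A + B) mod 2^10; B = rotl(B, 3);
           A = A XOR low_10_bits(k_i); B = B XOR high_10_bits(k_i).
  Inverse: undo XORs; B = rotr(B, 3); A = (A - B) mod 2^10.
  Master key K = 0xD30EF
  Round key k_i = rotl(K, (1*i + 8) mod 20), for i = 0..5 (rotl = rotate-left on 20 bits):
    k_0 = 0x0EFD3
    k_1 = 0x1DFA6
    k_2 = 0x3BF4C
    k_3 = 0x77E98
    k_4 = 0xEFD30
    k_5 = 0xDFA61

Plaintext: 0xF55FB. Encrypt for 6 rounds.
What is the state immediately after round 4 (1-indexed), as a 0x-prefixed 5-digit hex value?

s_0 = plaintext = 0xF55FB
s_1 = Round(s_0, k_0) = 0x80FE0
s_2 = Round(s_1, k_1) = 0x91770
s_3 = Round(s_2, k_2) = 0xBE769
s_4 = Round(s_3, k_3) = 0x3EA91
s_5 = Round(s_4, k_4) = 0xAEF32
s_6 = Round(s_5, k_5) = 0xE32E8

0x3EA91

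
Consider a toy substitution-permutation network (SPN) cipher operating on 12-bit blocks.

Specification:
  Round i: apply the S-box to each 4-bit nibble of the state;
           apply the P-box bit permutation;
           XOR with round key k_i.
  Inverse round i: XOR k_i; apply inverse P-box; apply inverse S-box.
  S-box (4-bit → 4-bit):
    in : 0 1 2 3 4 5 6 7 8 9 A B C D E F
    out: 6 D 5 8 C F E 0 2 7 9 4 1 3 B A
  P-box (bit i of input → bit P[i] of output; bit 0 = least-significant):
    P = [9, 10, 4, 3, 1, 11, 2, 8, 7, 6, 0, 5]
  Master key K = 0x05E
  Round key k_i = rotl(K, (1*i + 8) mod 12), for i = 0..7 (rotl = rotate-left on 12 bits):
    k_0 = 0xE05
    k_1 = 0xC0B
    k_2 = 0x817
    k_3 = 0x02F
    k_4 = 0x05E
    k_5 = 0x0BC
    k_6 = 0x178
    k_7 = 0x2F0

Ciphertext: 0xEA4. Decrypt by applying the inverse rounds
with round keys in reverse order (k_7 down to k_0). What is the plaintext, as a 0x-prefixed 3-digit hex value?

0xD70

s_0 = ciphertext = 0xEA4
s_1 = InvRound(s_0, k_7) = 0x800
s_2 = InvRound(s_1, k_6) = 0xFF4
s_3 = InvRound(s_2, k_5) = 0x8FE
s_4 = InvRound(s_3, k_4) = 0xA87
s_5 = InvRound(s_4, k_3) = 0xA8A
s_6 = InvRound(s_5, k_2) = 0x2B1
s_7 = InvRound(s_6, k_1) = 0xAD5
s_8 = InvRound(s_7, k_0) = 0xD70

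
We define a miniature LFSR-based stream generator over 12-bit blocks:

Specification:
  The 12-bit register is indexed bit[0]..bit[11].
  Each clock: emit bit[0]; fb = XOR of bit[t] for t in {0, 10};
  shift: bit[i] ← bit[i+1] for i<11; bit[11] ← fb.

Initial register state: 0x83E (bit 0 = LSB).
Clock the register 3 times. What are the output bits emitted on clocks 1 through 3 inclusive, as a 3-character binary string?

reg_0 = 0x83E
clock 1: out=0, reg = 0x41F
clock 2: out=1, reg = 0x20F
clock 3: out=1, reg = 0x907

011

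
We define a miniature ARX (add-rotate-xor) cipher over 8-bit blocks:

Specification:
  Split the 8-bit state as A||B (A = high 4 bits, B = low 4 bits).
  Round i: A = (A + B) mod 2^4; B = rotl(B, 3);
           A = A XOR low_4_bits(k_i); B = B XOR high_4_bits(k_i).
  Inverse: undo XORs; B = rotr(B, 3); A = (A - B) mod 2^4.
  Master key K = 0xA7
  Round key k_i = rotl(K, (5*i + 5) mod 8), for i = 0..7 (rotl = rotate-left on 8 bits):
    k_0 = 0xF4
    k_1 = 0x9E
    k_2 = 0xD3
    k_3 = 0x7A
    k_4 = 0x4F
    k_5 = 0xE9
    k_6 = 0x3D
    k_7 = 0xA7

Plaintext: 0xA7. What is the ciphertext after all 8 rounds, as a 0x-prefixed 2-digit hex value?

0x17

s_0 = plaintext = 0xA7
s_1 = Round(s_0, k_0) = 0x54
s_2 = Round(s_1, k_1) = 0x7B
s_3 = Round(s_2, k_2) = 0x10
s_4 = Round(s_3, k_3) = 0xB7
s_5 = Round(s_4, k_4) = 0xDF
s_6 = Round(s_5, k_5) = 0x51
s_7 = Round(s_6, k_6) = 0xBB
s_8 = Round(s_7, k_7) = 0x17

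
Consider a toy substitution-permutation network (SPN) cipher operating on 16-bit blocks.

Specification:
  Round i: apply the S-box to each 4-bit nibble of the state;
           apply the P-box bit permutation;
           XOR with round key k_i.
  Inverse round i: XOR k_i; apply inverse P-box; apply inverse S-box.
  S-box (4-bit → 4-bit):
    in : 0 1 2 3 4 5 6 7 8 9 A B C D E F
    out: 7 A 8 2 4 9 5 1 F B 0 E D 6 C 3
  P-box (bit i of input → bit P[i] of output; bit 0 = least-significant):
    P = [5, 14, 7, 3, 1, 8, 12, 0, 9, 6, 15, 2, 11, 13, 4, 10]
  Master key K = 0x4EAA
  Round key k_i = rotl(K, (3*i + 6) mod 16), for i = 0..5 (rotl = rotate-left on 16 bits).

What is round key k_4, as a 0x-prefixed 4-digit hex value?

K = 0x4EAA
k_0 = rotl(K, (3*0+6) mod 16) = rotl(K, 6) = 0xAA93
k_1 = rotl(K, (3*1+6) mod 16) = rotl(K, 9) = 0x549D
k_2 = rotl(K, (3*2+6) mod 16) = rotl(K, 12) = 0xA4EA
k_3 = rotl(K, (3*3+6) mod 16) = rotl(K, 15) = 0x2755
k_4 = rotl(K, (3*4+6) mod 16) = rotl(K, 2) = 0x3AA9

0x3AA9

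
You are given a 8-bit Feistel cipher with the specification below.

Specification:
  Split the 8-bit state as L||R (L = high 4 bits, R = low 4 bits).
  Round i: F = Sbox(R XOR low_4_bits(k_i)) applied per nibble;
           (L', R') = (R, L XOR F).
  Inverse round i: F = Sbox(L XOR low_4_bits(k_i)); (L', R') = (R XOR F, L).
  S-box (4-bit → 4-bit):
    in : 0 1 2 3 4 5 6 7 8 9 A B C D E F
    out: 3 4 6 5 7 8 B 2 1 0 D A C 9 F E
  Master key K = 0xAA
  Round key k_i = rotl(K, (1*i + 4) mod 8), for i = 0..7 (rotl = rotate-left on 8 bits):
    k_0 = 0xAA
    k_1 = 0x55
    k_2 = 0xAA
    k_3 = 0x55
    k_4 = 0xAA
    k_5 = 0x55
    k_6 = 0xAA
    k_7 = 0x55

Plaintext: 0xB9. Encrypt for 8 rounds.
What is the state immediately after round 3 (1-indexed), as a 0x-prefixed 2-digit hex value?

s_0 = plaintext = 0xB9
s_1 = Round(s_0, k_0) = 0x9E
s_2 = Round(s_1, k_1) = 0xE3
s_3 = Round(s_2, k_2) = 0x3E
s_4 = Round(s_3, k_3) = 0xE9
s_5 = Round(s_4, k_4) = 0x9B
s_6 = Round(s_5, k_5) = 0xB6
s_7 = Round(s_6, k_6) = 0x67
s_8 = Round(s_7, k_7) = 0x70

0x3E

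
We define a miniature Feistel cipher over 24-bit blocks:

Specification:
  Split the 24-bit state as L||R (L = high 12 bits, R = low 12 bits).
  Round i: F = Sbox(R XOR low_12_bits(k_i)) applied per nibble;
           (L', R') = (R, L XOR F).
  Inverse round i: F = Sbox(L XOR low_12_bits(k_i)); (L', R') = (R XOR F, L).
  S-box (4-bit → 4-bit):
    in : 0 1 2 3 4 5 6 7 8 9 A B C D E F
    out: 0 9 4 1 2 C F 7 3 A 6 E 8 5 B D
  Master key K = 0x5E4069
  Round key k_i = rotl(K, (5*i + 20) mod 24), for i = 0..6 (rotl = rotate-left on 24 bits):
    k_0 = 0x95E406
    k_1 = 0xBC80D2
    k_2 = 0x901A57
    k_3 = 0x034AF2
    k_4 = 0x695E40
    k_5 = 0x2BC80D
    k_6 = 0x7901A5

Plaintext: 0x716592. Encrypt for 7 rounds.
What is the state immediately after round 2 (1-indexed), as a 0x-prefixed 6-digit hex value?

0xEB4E6D

s_0 = plaintext = 0x716592
s_1 = Round(s_0, k_0) = 0x592EB4
s_2 = Round(s_1, k_1) = 0xEB4E6D
s_3 = Round(s_2, k_2) = 0xE6DCA2
s_4 = Round(s_3, k_3) = 0xCA21AD
s_5 = Round(s_4, k_4) = 0x1AD117
s_6 = Round(s_5, k_5) = 0x117B3B
s_7 = Round(s_6, k_6) = 0xB3B7BC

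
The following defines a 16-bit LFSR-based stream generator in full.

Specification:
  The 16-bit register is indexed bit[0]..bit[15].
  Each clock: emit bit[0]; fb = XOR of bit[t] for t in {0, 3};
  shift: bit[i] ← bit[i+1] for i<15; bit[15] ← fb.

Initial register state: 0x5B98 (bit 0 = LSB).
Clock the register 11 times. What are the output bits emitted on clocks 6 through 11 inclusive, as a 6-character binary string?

reg_0 = 0x5B98
clock 1: out=0, reg = 0xADCC
clock 2: out=0, reg = 0xD6E6
clock 3: out=0, reg = 0x6B73
clock 4: out=1, reg = 0xB5B9
clock 5: out=1, reg = 0x5ADC
clock 6: out=0, reg = 0xAD6E
clock 7: out=0, reg = 0xD6B7
clock 8: out=1, reg = 0xEB5B
clock 9: out=1, reg = 0x75AD
clock 10: out=1, reg = 0x3AD6
clock 11: out=0, reg = 0x1D6B

001110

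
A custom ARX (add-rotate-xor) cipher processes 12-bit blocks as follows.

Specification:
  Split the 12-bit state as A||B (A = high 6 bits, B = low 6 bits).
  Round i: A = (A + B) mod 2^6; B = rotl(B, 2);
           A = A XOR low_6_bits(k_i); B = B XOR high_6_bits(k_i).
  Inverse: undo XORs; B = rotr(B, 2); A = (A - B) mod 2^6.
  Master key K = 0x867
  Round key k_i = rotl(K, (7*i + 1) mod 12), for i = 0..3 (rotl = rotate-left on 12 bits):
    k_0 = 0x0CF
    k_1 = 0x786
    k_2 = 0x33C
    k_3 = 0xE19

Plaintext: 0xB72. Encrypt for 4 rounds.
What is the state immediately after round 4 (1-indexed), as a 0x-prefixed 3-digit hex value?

0x3A7

s_0 = plaintext = 0xB72
s_1 = Round(s_0, k_0) = 0x408
s_2 = Round(s_1, k_1) = 0x7BE
s_3 = Round(s_2, k_2) = 0x837
s_4 = Round(s_3, k_3) = 0x3A7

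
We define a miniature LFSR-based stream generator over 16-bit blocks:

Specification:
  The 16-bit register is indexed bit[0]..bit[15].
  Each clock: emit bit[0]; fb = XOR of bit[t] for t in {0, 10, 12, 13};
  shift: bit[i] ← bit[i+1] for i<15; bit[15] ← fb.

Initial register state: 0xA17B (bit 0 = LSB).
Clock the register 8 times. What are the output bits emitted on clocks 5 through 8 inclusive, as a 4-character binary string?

reg_0 = 0xA17B
clock 1: out=1, reg = 0x50BD
clock 2: out=1, reg = 0x285E
clock 3: out=0, reg = 0x942F
clock 4: out=1, reg = 0xCA17
clock 5: out=1, reg = 0xE50B
clock 6: out=1, reg = 0xF285
clock 7: out=1, reg = 0xF942
clock 8: out=0, reg = 0x7CA1

1110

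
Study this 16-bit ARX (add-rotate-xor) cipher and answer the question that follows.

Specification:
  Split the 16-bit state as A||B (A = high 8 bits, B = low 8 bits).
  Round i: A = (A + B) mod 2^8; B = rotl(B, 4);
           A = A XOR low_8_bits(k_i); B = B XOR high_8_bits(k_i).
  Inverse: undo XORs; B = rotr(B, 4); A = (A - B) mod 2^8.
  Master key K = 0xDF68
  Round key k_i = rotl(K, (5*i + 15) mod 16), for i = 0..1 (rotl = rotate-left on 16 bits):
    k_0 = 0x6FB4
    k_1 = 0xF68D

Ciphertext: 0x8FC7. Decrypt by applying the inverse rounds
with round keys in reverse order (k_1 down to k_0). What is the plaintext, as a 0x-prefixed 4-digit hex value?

s_0 = ciphertext = 0x8FC7
s_1 = InvRound(s_0, k_1) = 0xEF13
s_2 = InvRound(s_1, k_0) = 0x94C7

0x94C7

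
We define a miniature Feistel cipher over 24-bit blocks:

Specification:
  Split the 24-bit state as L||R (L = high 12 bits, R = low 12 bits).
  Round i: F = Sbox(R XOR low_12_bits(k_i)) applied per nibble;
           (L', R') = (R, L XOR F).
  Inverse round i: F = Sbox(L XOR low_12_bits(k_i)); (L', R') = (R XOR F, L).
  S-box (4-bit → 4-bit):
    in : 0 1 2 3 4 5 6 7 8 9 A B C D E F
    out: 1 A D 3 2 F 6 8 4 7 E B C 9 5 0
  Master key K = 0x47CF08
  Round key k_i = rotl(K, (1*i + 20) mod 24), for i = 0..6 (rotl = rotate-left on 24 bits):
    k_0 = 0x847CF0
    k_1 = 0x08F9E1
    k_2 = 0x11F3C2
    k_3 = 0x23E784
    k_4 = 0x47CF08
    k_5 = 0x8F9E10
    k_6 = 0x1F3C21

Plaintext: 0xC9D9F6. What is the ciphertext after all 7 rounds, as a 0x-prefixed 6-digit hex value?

0xF397AF

s_0 = plaintext = 0xC9D9F6
s_1 = Round(s_0, k_0) = 0x9F638B
s_2 = Round(s_1, k_1) = 0x38B798
s_3 = Round(s_2, k_2) = 0x798175
s_4 = Round(s_3, k_3) = 0x175192
s_5 = Round(s_4, k_4) = 0x19240B
s_6 = Round(s_5, k_5) = 0x40BF39
s_7 = Round(s_6, k_6) = 0xF397AF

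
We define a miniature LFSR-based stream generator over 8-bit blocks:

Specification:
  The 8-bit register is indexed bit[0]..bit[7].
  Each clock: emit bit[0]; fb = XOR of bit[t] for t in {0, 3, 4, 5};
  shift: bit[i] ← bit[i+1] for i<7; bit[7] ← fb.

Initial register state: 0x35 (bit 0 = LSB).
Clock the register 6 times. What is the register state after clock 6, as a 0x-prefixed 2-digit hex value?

0x24

reg_0 = 0x35
clock 1: out=1, reg = 0x9A
clock 2: out=0, reg = 0x4D
clock 3: out=1, reg = 0x26
clock 4: out=0, reg = 0x93
clock 5: out=1, reg = 0x49
clock 6: out=1, reg = 0x24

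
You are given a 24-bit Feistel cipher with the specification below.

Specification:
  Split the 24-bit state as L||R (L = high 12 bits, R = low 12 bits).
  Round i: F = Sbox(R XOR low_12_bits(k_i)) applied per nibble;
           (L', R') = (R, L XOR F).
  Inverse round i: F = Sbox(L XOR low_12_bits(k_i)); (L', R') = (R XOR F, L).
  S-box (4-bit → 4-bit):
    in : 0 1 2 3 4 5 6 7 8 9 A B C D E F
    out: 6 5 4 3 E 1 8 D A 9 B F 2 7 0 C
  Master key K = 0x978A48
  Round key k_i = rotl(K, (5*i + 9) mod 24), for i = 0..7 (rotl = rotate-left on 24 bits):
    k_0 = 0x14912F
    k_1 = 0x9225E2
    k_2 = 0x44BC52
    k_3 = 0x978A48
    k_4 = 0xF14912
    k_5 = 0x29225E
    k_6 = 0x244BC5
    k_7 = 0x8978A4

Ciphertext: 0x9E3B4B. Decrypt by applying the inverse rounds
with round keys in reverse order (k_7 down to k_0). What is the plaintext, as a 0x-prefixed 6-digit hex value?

0x3F908E

s_0 = ciphertext = 0x9E3B4B
s_1 = InvRound(s_0, k_7) = 0xEA69E3
s_2 = InvRound(s_1, k_6) = 0x860EA6
s_3 = InvRound(s_2, k_5) = 0x596860
s_4 = InvRound(s_3, k_4) = 0xACE596
s_5 = InvRound(s_4, k_3) = 0x33EACE
s_6 = InvRound(s_5, k_2) = 0x64C33E
s_7 = InvRound(s_6, k_1) = 0x08E64C
s_8 = InvRound(s_7, k_0) = 0x3F908E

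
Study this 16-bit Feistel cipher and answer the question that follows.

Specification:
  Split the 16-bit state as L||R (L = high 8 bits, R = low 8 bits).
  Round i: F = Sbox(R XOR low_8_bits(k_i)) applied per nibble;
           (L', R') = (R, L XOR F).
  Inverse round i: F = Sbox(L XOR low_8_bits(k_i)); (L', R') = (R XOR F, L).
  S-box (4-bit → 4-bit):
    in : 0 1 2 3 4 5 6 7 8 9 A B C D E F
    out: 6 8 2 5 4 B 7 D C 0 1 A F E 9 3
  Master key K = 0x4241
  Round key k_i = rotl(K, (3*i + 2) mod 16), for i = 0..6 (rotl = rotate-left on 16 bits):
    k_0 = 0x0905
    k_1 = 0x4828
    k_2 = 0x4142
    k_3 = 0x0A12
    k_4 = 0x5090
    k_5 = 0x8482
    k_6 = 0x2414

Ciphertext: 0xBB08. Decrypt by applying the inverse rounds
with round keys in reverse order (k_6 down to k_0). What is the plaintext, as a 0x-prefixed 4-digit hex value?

s_0 = ciphertext = 0xBB08
s_1 = InvRound(s_0, k_6) = 0x1BBB
s_2 = InvRound(s_1, k_5) = 0xBB1B
s_3 = InvRound(s_2, k_4) = 0x31BB
s_4 = InvRound(s_3, k_3) = 0x9E31
s_5 = InvRound(s_4, k_2) = 0xDE9E
s_6 = InvRound(s_5, k_1) = 0xA9DE
s_7 = InvRound(s_6, k_0) = 0xC1A9

0xC1A9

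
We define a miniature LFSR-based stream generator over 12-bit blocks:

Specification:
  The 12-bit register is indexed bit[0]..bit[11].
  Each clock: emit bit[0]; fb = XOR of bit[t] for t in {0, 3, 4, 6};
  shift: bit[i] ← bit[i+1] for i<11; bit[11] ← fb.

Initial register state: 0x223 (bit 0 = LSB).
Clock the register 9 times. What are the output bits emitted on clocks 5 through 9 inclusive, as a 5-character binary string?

01000

reg_0 = 0x223
clock 1: out=1, reg = 0x911
clock 2: out=1, reg = 0x488
clock 3: out=0, reg = 0xA44
clock 4: out=0, reg = 0xD22
clock 5: out=0, reg = 0x691
clock 6: out=1, reg = 0x348
clock 7: out=0, reg = 0x1A4
clock 8: out=0, reg = 0x0D2
clock 9: out=0, reg = 0x069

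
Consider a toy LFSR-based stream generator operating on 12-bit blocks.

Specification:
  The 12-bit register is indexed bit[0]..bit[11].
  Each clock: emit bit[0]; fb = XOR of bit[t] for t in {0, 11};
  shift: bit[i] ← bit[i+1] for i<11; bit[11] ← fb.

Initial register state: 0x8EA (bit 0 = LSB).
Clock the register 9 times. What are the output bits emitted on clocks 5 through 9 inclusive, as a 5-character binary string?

reg_0 = 0x8EA
clock 1: out=0, reg = 0xC75
clock 2: out=1, reg = 0x63A
clock 3: out=0, reg = 0x31D
clock 4: out=1, reg = 0x98E
clock 5: out=0, reg = 0xCC7
clock 6: out=1, reg = 0x663
clock 7: out=1, reg = 0xB31
clock 8: out=1, reg = 0x598
clock 9: out=0, reg = 0x2CC

01110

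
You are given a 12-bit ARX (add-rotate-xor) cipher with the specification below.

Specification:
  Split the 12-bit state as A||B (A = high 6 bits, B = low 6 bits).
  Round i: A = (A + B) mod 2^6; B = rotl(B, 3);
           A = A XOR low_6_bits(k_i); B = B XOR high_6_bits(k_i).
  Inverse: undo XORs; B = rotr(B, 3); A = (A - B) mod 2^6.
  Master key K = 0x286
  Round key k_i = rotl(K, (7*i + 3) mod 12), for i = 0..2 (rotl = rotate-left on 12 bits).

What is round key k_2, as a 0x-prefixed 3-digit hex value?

K = 0x286
k_0 = rotl(K, (7*0+3) mod 12) = rotl(K, 3) = 0x431
k_1 = rotl(K, (7*1+3) mod 12) = rotl(K, 10) = 0x8A1
k_2 = rotl(K, (7*2+3) mod 12) = rotl(K, 5) = 0x0C5

0x0C5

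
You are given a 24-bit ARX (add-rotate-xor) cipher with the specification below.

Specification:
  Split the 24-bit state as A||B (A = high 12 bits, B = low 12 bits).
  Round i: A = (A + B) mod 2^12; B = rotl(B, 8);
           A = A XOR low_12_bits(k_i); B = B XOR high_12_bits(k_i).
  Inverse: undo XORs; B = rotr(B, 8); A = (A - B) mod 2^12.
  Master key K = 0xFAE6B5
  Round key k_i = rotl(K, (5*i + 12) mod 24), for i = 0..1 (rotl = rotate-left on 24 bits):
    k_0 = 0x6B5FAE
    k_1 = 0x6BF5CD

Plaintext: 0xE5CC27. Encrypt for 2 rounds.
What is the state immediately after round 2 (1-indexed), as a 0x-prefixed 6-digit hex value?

s_0 = plaintext = 0xE5CC27
s_1 = Round(s_0, k_0) = 0x52D177
s_2 = Round(s_1, k_1) = 0x3691A8

0x3691A8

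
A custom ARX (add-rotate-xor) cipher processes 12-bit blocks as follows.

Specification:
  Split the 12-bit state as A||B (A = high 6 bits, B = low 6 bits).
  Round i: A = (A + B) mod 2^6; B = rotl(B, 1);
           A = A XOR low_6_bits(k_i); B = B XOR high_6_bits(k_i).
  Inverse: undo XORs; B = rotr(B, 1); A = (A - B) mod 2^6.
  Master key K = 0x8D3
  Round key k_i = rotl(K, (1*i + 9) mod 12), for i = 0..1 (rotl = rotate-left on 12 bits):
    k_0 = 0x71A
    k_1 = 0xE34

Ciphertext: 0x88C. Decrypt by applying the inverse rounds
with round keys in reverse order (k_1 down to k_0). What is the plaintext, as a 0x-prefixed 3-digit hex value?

s_0 = ciphertext = 0x88C
s_1 = InvRound(s_0, k_1) = 0xF1A
s_2 = InvRound(s_1, k_0) = 0x8C3

0x8C3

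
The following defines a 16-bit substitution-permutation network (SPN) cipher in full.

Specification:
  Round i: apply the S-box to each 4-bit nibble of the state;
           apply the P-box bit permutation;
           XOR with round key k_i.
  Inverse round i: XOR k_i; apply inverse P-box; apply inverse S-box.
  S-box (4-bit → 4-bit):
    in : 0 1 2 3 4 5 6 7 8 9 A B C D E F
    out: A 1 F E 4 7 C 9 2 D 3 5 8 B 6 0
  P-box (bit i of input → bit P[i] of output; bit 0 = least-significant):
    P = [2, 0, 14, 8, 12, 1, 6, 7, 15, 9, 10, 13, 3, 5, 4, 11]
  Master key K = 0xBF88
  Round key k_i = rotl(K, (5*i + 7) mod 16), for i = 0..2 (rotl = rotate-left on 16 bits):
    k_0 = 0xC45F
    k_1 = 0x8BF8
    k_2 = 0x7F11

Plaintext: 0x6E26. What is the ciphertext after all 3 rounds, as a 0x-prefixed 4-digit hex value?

0x5277

s_0 = plaintext = 0x6E26
s_1 = Round(s_0, k_0) = 0x9B8D
s_2 = Round(s_1, k_1) = 0x06E7
s_3 = Round(s_2, k_2) = 0x5277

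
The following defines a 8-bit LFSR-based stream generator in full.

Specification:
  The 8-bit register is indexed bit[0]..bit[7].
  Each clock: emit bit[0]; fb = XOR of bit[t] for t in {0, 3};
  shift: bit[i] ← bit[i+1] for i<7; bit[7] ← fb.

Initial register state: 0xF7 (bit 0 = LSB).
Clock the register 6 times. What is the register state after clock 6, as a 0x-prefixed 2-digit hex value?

0x27

reg_0 = 0xF7
clock 1: out=1, reg = 0xFB
clock 2: out=1, reg = 0x7D
clock 3: out=1, reg = 0x3E
clock 4: out=0, reg = 0x9F
clock 5: out=1, reg = 0x4F
clock 6: out=1, reg = 0x27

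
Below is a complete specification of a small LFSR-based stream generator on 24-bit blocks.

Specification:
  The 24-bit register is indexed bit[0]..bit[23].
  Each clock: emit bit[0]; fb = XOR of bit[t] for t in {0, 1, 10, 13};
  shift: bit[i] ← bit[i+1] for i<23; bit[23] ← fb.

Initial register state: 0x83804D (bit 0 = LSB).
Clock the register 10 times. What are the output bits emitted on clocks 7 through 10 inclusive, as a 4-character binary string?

1000

reg_0 = 0x83804D
clock 1: out=1, reg = 0xC1C026
clock 2: out=0, reg = 0xE0E013
clock 3: out=1, reg = 0xF07009
clock 4: out=1, reg = 0x783804
clock 5: out=0, reg = 0xBC1C02
clock 6: out=0, reg = 0x5E0E01
clock 7: out=1, reg = 0x2F0700
clock 8: out=0, reg = 0x978380
clock 9: out=0, reg = 0x4BC1C0
clock 10: out=0, reg = 0x25E0E0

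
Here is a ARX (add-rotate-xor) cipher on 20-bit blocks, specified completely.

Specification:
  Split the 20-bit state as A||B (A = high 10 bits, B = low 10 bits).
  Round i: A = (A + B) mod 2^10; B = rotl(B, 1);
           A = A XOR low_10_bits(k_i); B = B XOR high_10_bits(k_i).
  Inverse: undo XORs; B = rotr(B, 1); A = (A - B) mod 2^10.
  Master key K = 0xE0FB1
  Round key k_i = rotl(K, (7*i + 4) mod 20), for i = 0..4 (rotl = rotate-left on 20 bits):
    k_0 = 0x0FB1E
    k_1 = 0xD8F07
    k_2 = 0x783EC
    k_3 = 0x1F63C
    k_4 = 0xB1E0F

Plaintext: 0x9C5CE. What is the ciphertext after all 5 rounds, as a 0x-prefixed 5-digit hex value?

s_0 = plaintext = 0x9C5CE
s_1 = Round(s_0, k_0) = 0xC87A2
s_2 = Round(s_1, k_1) = 0x71026
s_3 = Round(s_2, k_2) = 0x819AC
s_4 = Round(s_3, k_3) = 0x63B25
s_5 = Round(s_4, k_4) = 0xAF08C

0xAF08C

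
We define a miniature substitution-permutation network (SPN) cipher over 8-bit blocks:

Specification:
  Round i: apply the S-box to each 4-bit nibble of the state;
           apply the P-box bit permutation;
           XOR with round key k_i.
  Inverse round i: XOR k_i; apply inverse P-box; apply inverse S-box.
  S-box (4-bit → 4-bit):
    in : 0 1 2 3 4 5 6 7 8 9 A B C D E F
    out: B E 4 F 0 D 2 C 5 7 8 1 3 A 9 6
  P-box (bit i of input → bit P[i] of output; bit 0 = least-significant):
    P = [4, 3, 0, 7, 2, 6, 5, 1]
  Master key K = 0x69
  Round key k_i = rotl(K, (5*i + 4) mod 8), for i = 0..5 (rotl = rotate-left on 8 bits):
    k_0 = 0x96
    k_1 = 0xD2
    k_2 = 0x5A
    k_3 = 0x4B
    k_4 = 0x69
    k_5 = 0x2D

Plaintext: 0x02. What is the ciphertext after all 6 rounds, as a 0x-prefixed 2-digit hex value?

s_0 = plaintext = 0x02
s_1 = Round(s_0, k_0) = 0xD1
s_2 = Round(s_1, k_1) = 0x19
s_3 = Round(s_2, k_2) = 0x21
s_4 = Round(s_3, k_3) = 0xE2
s_5 = Round(s_4, k_4) = 0x6E
s_6 = Round(s_5, k_5) = 0xFD

0xFD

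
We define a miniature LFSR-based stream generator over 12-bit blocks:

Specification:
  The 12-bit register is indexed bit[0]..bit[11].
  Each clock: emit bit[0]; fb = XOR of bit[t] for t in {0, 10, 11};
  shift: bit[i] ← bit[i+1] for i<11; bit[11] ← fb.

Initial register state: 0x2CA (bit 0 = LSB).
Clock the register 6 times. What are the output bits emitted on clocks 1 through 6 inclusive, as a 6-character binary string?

reg_0 = 0x2CA
clock 1: out=0, reg = 0x165
clock 2: out=1, reg = 0x8B2
clock 3: out=0, reg = 0xC59
clock 4: out=1, reg = 0xE2C
clock 5: out=0, reg = 0x716
clock 6: out=0, reg = 0xB8B

010100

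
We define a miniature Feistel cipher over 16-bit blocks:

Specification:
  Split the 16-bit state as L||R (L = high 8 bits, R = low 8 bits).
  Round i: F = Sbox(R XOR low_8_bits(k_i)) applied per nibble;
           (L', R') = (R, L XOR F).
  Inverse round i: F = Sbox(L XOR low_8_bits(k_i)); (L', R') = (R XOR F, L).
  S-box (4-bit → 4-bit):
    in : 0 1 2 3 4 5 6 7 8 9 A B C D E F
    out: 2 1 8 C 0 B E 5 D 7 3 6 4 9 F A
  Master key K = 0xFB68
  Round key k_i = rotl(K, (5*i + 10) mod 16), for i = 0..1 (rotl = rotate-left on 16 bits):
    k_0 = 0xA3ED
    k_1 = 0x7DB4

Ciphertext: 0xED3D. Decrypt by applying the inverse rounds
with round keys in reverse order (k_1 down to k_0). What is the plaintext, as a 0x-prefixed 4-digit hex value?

s_0 = ciphertext = 0xED3D
s_1 = InvRound(s_0, k_1) = 0x8AED
s_2 = InvRound(s_1, k_0) = 0x088A

0x088A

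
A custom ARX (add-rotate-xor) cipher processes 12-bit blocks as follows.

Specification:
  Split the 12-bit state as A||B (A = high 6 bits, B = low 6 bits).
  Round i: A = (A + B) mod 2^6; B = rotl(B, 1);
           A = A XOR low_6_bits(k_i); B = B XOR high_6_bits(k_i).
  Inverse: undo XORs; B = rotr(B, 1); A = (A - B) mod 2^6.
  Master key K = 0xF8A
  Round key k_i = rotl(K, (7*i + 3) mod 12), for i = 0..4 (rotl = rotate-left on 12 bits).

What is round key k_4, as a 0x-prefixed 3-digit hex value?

K = 0xF8A
k_0 = rotl(K, (7*0+3) mod 12) = rotl(K, 3) = 0xC57
k_1 = rotl(K, (7*1+3) mod 12) = rotl(K, 10) = 0xBE2
k_2 = rotl(K, (7*2+3) mod 12) = rotl(K, 5) = 0x15F
k_3 = rotl(K, (7*3+3) mod 12) = rotl(K, 0) = 0xF8A
k_4 = rotl(K, (7*4+3) mod 12) = rotl(K, 7) = 0x57C

0x57C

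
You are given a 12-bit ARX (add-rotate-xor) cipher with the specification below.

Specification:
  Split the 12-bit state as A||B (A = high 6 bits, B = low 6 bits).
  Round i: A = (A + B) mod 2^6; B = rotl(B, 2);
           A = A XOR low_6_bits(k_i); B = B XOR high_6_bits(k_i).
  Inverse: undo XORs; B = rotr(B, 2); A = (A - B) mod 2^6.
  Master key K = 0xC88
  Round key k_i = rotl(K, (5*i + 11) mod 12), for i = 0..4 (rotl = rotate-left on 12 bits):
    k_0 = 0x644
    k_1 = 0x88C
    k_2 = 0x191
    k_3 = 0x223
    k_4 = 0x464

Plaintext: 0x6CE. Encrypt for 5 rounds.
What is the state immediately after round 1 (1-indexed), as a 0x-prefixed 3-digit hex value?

s_0 = plaintext = 0x6CE
s_1 = Round(s_0, k_0) = 0xB61
s_2 = Round(s_1, k_1) = 0x0A4
s_3 = Round(s_2, k_2) = 0xDD4
s_4 = Round(s_3, k_3) = 0xA19
s_5 = Round(s_4, k_4) = 0x974

0xB61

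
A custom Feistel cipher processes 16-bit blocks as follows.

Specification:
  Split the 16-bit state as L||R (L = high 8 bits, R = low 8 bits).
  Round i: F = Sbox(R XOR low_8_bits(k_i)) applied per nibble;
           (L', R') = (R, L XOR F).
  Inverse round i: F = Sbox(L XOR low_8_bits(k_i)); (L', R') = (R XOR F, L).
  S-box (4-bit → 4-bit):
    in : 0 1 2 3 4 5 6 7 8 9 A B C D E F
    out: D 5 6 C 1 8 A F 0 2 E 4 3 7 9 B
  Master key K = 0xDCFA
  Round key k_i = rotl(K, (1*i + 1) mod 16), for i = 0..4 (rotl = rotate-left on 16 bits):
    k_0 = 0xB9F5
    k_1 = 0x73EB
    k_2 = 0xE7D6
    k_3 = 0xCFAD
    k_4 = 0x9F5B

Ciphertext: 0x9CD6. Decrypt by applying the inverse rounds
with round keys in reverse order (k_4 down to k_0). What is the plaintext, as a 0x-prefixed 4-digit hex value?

0x9B87

s_0 = ciphertext = 0x9CD6
s_1 = InvRound(s_0, k_4) = 0xE99C
s_2 = InvRound(s_1, k_3) = 0x8DE9
s_3 = InvRound(s_2, k_2) = 0x6D8D
s_4 = InvRound(s_3, k_1) = 0x876D
s_5 = InvRound(s_4, k_0) = 0x9B87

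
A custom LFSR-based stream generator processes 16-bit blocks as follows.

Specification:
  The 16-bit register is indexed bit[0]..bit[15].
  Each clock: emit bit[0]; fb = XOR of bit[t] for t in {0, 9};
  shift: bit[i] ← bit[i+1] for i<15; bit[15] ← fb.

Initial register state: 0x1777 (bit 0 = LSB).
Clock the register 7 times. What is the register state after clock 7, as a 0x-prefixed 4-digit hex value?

reg_0 = 0x1777
clock 1: out=1, reg = 0x0BBB
clock 2: out=1, reg = 0x05DD
clock 3: out=1, reg = 0x82EE
clock 4: out=0, reg = 0xC177
clock 5: out=1, reg = 0xE0BB
clock 6: out=1, reg = 0xF05D
clock 7: out=1, reg = 0xF82E

0xF82E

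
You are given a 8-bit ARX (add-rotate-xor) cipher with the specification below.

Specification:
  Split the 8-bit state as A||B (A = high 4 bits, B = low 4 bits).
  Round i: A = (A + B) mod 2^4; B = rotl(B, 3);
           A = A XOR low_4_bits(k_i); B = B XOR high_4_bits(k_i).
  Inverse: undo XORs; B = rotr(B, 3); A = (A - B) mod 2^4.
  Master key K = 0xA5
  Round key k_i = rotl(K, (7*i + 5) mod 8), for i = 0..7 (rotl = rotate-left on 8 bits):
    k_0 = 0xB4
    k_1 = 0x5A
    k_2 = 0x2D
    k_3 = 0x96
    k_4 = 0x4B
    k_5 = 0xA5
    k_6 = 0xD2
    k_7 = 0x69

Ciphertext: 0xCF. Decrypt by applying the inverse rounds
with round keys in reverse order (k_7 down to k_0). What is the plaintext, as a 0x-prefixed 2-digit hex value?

s_0 = ciphertext = 0xCF
s_1 = InvRound(s_0, k_7) = 0x23
s_2 = InvRound(s_1, k_6) = 0x3D
s_3 = InvRound(s_2, k_5) = 0x8E
s_4 = InvRound(s_3, k_4) = 0xE5
s_5 = InvRound(s_4, k_3) = 0xF9
s_6 = InvRound(s_5, k_2) = 0xB7
s_7 = InvRound(s_6, k_1) = 0xD4
s_8 = InvRound(s_7, k_0) = 0xAF

0xAF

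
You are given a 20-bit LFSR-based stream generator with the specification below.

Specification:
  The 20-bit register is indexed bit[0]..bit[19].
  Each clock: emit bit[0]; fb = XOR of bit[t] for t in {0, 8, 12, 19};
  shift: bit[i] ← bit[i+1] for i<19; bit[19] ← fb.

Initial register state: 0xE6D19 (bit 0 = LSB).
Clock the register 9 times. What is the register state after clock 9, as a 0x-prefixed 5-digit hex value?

reg_0 = 0xE6D19
clock 1: out=1, reg = 0xF368C
clock 2: out=0, reg = 0x79B46
clock 3: out=0, reg = 0x3CDA3
clock 4: out=1, reg = 0x1E6D1
clock 5: out=1, reg = 0x8F368
clock 6: out=0, reg = 0xC79B4
clock 7: out=0, reg = 0xE3CDA
clock 8: out=0, reg = 0x71E6D
clock 9: out=1, reg = 0x38F36

0x38F36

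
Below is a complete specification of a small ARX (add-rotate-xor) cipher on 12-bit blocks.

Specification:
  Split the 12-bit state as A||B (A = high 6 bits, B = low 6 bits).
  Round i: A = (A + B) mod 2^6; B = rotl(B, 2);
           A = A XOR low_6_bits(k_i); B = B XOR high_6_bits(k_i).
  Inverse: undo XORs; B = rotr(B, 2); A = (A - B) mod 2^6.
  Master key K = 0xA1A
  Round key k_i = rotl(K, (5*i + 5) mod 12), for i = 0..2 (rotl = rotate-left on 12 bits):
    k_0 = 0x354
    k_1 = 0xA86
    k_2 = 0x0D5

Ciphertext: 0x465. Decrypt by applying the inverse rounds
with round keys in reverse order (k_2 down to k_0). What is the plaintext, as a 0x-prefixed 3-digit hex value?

s_0 = ciphertext = 0x465
s_1 = InvRound(s_0, k_2) = 0x6E9
s_2 = InvRound(s_1, k_1) = 0xB70
s_3 = InvRound(s_2, k_0) = 0x69F

0x69F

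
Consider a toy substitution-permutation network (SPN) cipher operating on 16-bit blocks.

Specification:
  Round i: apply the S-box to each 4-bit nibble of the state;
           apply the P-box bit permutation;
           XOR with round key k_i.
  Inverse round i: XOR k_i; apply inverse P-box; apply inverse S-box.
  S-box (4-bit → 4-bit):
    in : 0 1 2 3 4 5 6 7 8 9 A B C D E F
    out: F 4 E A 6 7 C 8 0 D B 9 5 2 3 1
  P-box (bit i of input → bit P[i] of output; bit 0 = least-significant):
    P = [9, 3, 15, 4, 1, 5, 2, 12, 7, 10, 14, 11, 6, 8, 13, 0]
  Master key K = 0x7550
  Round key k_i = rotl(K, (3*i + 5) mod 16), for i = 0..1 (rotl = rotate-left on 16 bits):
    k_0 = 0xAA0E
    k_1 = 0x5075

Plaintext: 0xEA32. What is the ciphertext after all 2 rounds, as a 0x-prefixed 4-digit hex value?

0xD966

s_0 = plaintext = 0xEA32
s_1 = Round(s_0, k_0) = 0x37F6
s_2 = Round(s_1, k_1) = 0xD966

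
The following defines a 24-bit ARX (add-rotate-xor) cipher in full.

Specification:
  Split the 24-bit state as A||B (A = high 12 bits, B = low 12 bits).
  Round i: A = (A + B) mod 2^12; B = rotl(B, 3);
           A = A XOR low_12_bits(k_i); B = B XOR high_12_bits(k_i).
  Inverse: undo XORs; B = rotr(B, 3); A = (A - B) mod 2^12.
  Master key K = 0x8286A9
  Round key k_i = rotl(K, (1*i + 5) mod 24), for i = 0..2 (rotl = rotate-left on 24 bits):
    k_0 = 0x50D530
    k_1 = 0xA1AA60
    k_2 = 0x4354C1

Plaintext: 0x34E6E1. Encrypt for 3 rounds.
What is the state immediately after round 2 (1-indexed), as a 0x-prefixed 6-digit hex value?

s_0 = plaintext = 0x34E6E1
s_1 = Round(s_0, k_0) = 0xF1F206
s_2 = Round(s_1, k_1) = 0xB45A2B
s_3 = Round(s_2, k_2) = 0x1B1568

0xB45A2B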